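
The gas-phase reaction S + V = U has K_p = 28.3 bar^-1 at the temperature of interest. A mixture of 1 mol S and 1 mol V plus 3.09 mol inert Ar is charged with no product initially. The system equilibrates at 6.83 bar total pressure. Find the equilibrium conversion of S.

X = 0.863

Take 1 mol S as basis and let X be its fractional conversion, so ξ = X.
Mole table: n_S = 1 − X; n_V = 1 − X; n_U = X; n_I = 3.09 (inert).
Total moles n_T = 5.09 − X.
y_i = n_i/n_T, p_i = y_i·P. K_p = p_U / (p_S p_V).
This yields a degree-2 equation in X; solving on (0,1), X = 0.863.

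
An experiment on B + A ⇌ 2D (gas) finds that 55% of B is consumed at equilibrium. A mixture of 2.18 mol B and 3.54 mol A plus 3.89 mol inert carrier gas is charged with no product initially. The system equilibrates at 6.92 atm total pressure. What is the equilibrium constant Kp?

Basis: 2.18 mol B initially; let X = conversion of B. Extent ξ = 2.18X.
At extent ξ: n_B = 2.18 − 2.18X; n_A = 3.54 − 2.18X; n_D = 4.36X; n_I = 3.89 (inert).
n_T stays at 9.61 (no change in mole number).
At X = 0.55: n_B = 0.981, n_A = 2.34, n_D = 2.4, n_T = 9.61.
p_i = (n_i/n_T)·P. Kp = p_D^2 / (p_B p_A) = 2.5.

Kp = 2.5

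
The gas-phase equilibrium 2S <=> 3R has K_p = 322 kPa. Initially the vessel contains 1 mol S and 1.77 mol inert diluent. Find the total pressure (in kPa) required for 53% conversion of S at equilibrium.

P = 430 kPa

Let X = conversion of S (basis 1 mol S); extent of reaction ξ = 0.5X.
Mole table: n_S = 1 − X; n_R = 1.5X; n_I = 1.77 (inert).
n_T = Σnᵢ = 2.77 + 0.5X.
K_p = p_R^3 / (p_S^2) with p_i = (n_i/n_T)·P.
At X = 0.53: the mole-fraction product g(X) = Π y_i^ν_i = 0.7495. Since K_p = g(X)·P^{1}, P = (K_p/g)^(1/1) = (322/0.7495)^(1/1) = 430 kPa.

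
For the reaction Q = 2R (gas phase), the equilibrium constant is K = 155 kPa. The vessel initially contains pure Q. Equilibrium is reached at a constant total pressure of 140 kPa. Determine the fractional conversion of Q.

X = 0.466

Take 1 mol Q as basis and let X be its fractional conversion, so ξ = X.
At extent ξ: n_Q = 1 − X; n_R = 2X.
Summing: n_T = 1 + X.
Mole fractions y_i = n_i/n_T; K = p_R^2 / (p_Q) with p_i = y_i·P.
This yields a degree-2 equation in X; solving on (0,1), X = 0.466.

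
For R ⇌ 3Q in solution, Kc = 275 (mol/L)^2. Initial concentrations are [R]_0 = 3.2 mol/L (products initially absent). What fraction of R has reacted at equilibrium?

X = 0.682

Let X = conversion of R; extent ξ = 3.2·X mol/L.
Concentrations: [R] = 3.2 − 3.2X; [Q] = 9.6X.
Kc = [Q]^3 / ([R]).
This equals 275 at X = 0.682 (the root in 0 < X < 1).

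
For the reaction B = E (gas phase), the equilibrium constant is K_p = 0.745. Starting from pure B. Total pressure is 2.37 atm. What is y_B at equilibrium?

Basis: 1 mol B initially; let X = conversion of B. Extent ξ = X.
Moles: n_B = 1 − X; n_E = X.
Since Δν = 0, n_T = 1 throughout.
Mole fractions y_i = n_i/n_T; K_p = p_E / (p_B) with p_i = y_i·P.
Substituting and setting equal to 0.745 gives a polynomial in X; the root in (0,1) is X = 0.427.
Then n_B = 0.573, n_T = 1, so y_B = 0.573.

y_B = 0.573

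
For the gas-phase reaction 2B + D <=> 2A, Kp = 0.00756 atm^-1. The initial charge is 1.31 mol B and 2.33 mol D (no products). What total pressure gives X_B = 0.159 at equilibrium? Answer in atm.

Let X = conversion of B (basis 1.31 mol B); extent of reaction ξ = 0.655X.
At extent ξ: n_B = 1.31 − 1.31X; n_D = 2.33 − 0.655X; n_A = 1.31X.
Summing: n_T = 3.64 − 0.655X.
Kp = p_A^2 / (p_B^2 p_D) with p_i = (n_i/n_T)·P.
At X = 0.159: the mole-fraction product g(X) = Π y_i^ν_i = 0.05678. Since Kp = g(X)·P^{-1}, P = (g/Kp)^(1/1) = (0.05678/0.00756)^(1/1) = 7.51 atm.

P = 7.51 atm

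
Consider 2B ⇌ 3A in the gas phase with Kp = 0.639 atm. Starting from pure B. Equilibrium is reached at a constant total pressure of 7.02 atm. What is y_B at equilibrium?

Let X = conversion of B (basis 1 mol B); extent of reaction ξ = 0.5X.
Moles: n_B = 1 − X; n_A = 1.5X.
n_T = Σnᵢ = 1 + 0.5X.
With p_i = (n_i/n_T)P, Kp = p_A^3 / (p_B^2).
Substituting and setting equal to 0.639 atm gives a polynomial in X; the root in (0,1) is X = 0.256.
Then n_B = 0.744, n_T = 1.13, so y_B = 0.659.

y_B = 0.659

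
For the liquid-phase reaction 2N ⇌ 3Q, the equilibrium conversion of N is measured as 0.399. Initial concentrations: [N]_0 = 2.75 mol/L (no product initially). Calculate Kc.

Let X = conversion of N.
Concentrations: [N] = 2.75 − 2.75X; [Q] = 4.12X.
At X = 0.399: [N] = 1.65, [Q] = 1.65.
Kc = [Q]^3 / ([N]^2) = 1.63 mol/L.

Kc = 1.63 mol/L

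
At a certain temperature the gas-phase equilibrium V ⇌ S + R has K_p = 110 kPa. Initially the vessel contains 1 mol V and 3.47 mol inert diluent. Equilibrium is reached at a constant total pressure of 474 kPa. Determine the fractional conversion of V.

Let X = conversion of V (basis 1 mol V); extent of reaction ξ = X.
Species balance: n_V = 1 − X; n_S = X; n_R = X; n_I = 3.47 (inert).
Total moles n_T = 4.47 + X.
Mole fractions y_i = n_i/n_T; K_p = p_S p_R / (p_V) with p_i = y_i·P.
Substituting and setting equal to 110 kPa gives a polynomial in X; the root in (0,1) is X = 0.647.

X = 0.647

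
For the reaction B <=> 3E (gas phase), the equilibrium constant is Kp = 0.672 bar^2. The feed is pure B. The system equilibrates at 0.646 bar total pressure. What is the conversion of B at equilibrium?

Let X = conversion of B (basis 1 mol B); extent of reaction ξ = X.
Mole table: n_B = 1 − X; n_E = 3X.
n_T = Σnᵢ = 1 + 2X.
y_i = n_i/n_T, p_i = y_i·P. Kp = p_E^3 / (p_B).
This yields a degree-3 equation in X; solving on (0,1), X = 0.492.

X = 0.492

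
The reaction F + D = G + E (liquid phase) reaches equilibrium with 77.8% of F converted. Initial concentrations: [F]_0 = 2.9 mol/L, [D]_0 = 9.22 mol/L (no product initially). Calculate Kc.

Let X = conversion of F.
Concentrations: [F] = 2.9 − 2.9X; [D] = 9.22 − 2.9X; [G] = 2.9X; [E] = 2.9X.
At X = 0.778: [F] = 0.644, [D] = 6.96, [G] = 2.26, [E] = 2.26.
Kc = [G] [E] / ([F] [D]) = 1.14.

Kc = 1.14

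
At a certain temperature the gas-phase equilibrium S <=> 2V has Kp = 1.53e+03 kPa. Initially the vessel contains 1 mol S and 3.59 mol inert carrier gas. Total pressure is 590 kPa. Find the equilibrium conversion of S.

Basis: 1 mol S initially; let X = conversion of S. Extent ξ = X.
At extent ξ: n_S = 1 − X; n_V = 2X; n_I = 3.59 (inert).
Total moles n_T = 4.59 + X.
y_i = n_i/n_T, p_i = y_i·P. Kp = p_V^2 / (p_S).
This yields a degree-2 equation in X; solving on (0,1), X = 0.812.

X = 0.812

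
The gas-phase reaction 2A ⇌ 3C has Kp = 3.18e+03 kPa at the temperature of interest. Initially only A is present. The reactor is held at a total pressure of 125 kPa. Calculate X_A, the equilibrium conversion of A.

Take 1 mol A as basis and let X be its fractional conversion, so ξ = 0.5X.
At extent ξ: n_A = 1 − X; n_C = 1.5X.
Total moles n_T = 1 + 0.5X.
Mole fractions y_i = n_i/n_T; Kp = p_C^3 / (p_A^2) with p_i = y_i·P.
Equating to 3.18e+03 kPa and solving on 0 < X < 1: X = 0.785.

X = 0.785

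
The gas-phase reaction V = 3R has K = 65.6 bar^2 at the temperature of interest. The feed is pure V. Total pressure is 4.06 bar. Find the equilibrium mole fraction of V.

y_V = 0.153

Basis: 1 mol V initially; let X = conversion of V. Extent ξ = X.
Mole table: n_V = 1 − X; n_R = 3X.
Total moles n_T = 1 + 2X.
With p_i = (n_i/n_T)P, K = p_R^3 / (p_V).
Equating to 65.6 bar^2 and solving on 0 < X < 1: X = 0.649.
Then n_V = 0.351, n_T = 2.3, so y_V = 0.153.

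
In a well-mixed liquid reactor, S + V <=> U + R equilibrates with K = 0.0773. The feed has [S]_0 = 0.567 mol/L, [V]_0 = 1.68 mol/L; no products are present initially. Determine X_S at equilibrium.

Let X = conversion of S; extent ξ = 0.567·X mol/L.
Concentrations: [S] = 0.567 − 0.567X; [V] = 1.68 − 0.567X; [U] = 0.567X; [R] = 0.567X.
K = [U] [R] / ([S] [V]).
Equating to 0.0773: the physical root is X = 0.359.

X = 0.359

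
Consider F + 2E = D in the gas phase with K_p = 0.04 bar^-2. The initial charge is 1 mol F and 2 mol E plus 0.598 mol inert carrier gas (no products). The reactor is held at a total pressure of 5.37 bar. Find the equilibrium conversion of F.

Basis: 1 mol F initially; let X = conversion of F. Extent ξ = X.
Moles: n_F = 1 − X; n_E = 2 − 2X; n_D = X; n_I = 0.598 (inert).
Total moles n_T = 3.6 − 2X.
Mole fractions y_i = n_i/n_T; K_p = p_D / (p_F p_E^2) with p_i = y_i·P.
Equating to 0.04 bar^-2 and solving on 0 < X < 1: X = 0.220.

X = 0.220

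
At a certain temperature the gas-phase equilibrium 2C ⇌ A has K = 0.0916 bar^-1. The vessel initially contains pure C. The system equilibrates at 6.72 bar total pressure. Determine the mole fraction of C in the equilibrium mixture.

Let X = conversion of C (basis 1 mol C); extent of reaction ξ = 0.5X.
Moles: n_C = 1 − X; n_A = 0.5X.
Total moles n_T = 1 − 0.5X.
y_i = n_i/n_T, p_i = y_i·P. K = p_A / (p_C^2).
Setting this equal to 0.0916 bar^-1 and taking the physical root (0 < X < 1) gives X = 0.463.
Then n_C = 0.537, n_T = 0.769, so y_C = 0.699.

y_C = 0.699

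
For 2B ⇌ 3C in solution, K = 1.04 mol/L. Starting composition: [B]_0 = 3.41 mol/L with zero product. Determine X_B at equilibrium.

X = 0.340

Let X = conversion of B; extent ξ = 3.41X/2 mol/L.
Concentrations: [B] = 3.41 − 3.41X; [C] = 5.12X.
K = [C]^3 / ([B]^2).
Setting equal to 1.04 and solving for X on (0,1) gives X = 0.340.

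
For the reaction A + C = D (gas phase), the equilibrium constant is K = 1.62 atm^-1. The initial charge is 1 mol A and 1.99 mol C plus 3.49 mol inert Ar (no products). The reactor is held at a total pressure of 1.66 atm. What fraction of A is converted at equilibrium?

Take 1 mol A as basis and let X be its fractional conversion, so ξ = X.
At extent ξ: n_A = 1 − X; n_C = 1.99 − X; n_D = X; n_I = 3.49 (inert).
Total moles n_T = 6.48 − X.
y_i = n_i/n_T, p_i = y_i·P. K = p_D / (p_A p_C).
Substituting and setting equal to 1.62 atm^-1 gives a polynomial in X; the root in (0,1) is X = 0.412.

X = 0.412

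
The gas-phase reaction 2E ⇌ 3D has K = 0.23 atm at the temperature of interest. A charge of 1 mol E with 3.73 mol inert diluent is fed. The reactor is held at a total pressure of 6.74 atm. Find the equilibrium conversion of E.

Let X = conversion of E (basis 1 mol E); extent of reaction ξ = 0.5X.
At extent ξ: n_E = 1 − X; n_D = 1.5X; n_I = 3.73 (inert).
Total moles n_T = 4.73 + 0.5X.
With p_i = (n_i/n_T)P, K = p_D^3 / (p_E^2).
Setting this equal to 0.23 atm and taking the physical root (0 < X < 1) gives X = 0.291.

X = 0.291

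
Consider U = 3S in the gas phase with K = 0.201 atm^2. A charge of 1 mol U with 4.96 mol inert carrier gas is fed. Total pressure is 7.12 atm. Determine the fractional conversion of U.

Take 1 mol U as basis and let X be its fractional conversion, so ξ = X.
Moles: n_U = 1 − X; n_S = 3X; n_I = 4.96 (inert).
n_T = Σnᵢ = 5.96 + 2X.
With p_i = (n_i/n_T)P, K = p_S^3 / (p_U).
This yields a degree-3 equation in X; solving on (0,1), X = 0.169.

X = 0.169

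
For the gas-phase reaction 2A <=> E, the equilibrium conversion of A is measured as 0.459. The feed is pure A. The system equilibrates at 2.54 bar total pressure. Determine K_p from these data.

K_p = 0.238 bar^-1

Basis: 1 mol A initially; let X = conversion of A. Extent ξ = 0.5X.
At extent ξ: n_A = 1 − X; n_E = 0.5X.
Summing: n_T = 1 − 0.5X.
At X = 0.459: n_A = 0.541, n_E = 0.23, n_T = 0.77.
p_i = (n_i/n_T)·P. K_p = p_E / (p_A^2) = 0.238 bar^-1.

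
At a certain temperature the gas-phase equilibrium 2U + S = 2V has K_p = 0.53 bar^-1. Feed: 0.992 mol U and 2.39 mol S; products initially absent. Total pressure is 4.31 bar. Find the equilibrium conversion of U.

Take 0.992 mol U as basis and let X be its fractional conversion, so ξ = 0.496X.
Mole table: n_U = 0.992 − 0.992X; n_S = 2.39 − 0.496X; n_V = 0.992X.
n_T = Σnᵢ = 3.38 − 0.496X.
Mole fractions y_i = n_i/n_T; K_p = p_V^2 / (p_U^2 p_S) with p_i = y_i·P.
Substituting and setting equal to 0.53 bar^-1 gives a polynomial in X; the root in (0,1) is X = 0.555.

X = 0.555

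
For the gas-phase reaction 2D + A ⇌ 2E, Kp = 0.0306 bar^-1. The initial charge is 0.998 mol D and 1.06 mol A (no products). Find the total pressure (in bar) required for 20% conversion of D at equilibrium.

Basis: 0.998 mol D initially; let X = conversion of D. Extent ξ = 0.499X.
Moles: n_D = 0.998 − 0.998X; n_A = 1.06 − 0.499X; n_E = 0.998X.
Summing: n_T = 2.06 − 0.499X.
Kp = p_E^2 / (p_D^2 p_A) with p_i = (n_i/n_T)·P.
At X = 0.2: the mole-fraction product g(X) = Π y_i^ν_i = 0.1275. Since Kp = g(X)·P^{-1}, P = (g/Kp)^(1/1) = (0.1275/0.0306)^(1/1) = 4.17 bar.

P = 4.17 bar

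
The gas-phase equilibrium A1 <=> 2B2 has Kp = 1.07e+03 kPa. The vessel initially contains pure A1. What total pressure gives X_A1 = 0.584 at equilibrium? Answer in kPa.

Let X = conversion of A1 (basis 1 mol A1); extent of reaction ξ = X.
Species balance: n_A1 = 1 − X; n_B2 = 2X.
Summing: n_T = 1 + X.
Kp = p_B2^2 / (p_A1) with p_i = (n_i/n_T)·P.
At X = 0.584: the mole-fraction product g(X) = Π y_i^ν_i = 2.07. Since Kp = g(X)·P^{1}, P = (Kp/g)^(1/1) = (1.07e+03/2.07)^(1/1) = 517 kPa.

P = 517 kPa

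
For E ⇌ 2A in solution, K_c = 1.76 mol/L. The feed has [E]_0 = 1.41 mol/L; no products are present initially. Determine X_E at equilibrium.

X = 0.424

Let X = conversion of E; extent ξ = 1.41·X mol/L.
Concentrations: [E] = 1.41 − 1.41X; [A] = 2.82X.
K_c = [A]^2 / ([E]).
Equating to 1.76 mol/L: the physical root is X = 0.424.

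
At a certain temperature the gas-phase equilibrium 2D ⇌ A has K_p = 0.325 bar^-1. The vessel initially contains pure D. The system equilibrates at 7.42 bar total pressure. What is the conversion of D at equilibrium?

Let X = conversion of D (basis 1 mol D); extent of reaction ξ = 0.5X.
Moles: n_D = 1 − X; n_A = 0.5X.
Total moles n_T = 1 − 0.5X.
y_i = n_i/n_T, p_i = y_i·P. K_p = p_A / (p_D^2).
Substituting and setting equal to 0.325 bar^-1 gives a polynomial in X; the root in (0,1) is X = 0.694.

X = 0.694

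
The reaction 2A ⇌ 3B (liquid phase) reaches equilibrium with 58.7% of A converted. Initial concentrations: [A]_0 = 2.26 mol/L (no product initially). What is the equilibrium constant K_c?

K_c = 9.04 mol/L

Let X = conversion of A.
Concentrations: [A] = 2.26 − 2.26X; [B] = 3.39X.
At X = 0.587: [A] = 0.933, [B] = 1.99.
K_c = [B]^3 / ([A]^2) = 9.04 mol/L.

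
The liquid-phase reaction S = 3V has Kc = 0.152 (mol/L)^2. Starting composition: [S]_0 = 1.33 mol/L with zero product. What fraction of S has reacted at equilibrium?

X = 0.140

Let X = conversion of S; extent ξ = 1.33·X mol/L.
Concentrations: [S] = 1.33 − 1.33X; [V] = 3.99X.
Kc = [V]^3 / ([S]).
Equating to 0.152 (mol/L)^2: the physical root is X = 0.140.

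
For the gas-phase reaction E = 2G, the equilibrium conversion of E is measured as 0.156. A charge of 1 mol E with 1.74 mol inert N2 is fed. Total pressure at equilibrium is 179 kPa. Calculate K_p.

Basis: 1 mol E initially; let X = conversion of E. Extent ξ = X.
Mole table: n_E = 1 − X; n_G = 2X; n_I = 1.74 (inert).
Summing: n_T = 2.74 + X.
At X = 0.156: n_E = 0.844, n_G = 0.312, n_T = 2.9.
p_i = (n_i/n_T)·P. K_p = p_G^2 / (p_E) = 7.13 kPa.

K_p = 7.13 kPa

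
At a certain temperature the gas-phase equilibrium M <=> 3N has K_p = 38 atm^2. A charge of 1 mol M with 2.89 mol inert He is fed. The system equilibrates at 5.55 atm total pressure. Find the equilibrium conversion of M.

Take 1 mol M as basis and let X be its fractional conversion, so ξ = X.
At extent ξ: n_M = 1 − X; n_N = 3X; n_I = 2.89 (inert).
Summing: n_T = 3.89 + 2X.
Mole fractions y_i = n_i/n_T; K_p = p_N^3 / (p_M) with p_i = y_i·P.
Equating to 38 atm^2 and solving on 0 < X < 1: X = 0.716.

X = 0.716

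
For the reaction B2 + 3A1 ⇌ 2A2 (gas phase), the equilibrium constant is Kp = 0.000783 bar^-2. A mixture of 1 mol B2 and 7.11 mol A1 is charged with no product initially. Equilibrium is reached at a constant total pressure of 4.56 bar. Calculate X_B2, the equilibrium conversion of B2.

Basis: 1 mol B2 initially; let X = conversion of B2. Extent ξ = X.
At extent ξ: n_B2 = 1 − X; n_A1 = 7.11 − 3X; n_A2 = 2X.
Total moles n_T = 8.11 − 2X.
Mole fractions y_i = n_i/n_T; Kp = p_A2^2 / (p_B2 p_A1^3) with p_i = y_i·P.
Substituting and setting equal to 0.000783 bar^-2 gives a polynomial in X; the root in (0,1) is X = 0.132.

X = 0.132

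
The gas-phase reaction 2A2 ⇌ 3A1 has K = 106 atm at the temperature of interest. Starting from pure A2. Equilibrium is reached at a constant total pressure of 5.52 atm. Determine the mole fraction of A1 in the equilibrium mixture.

y_A1 = 0.828

Basis: 1 mol A2 initially; let X = conversion of A2. Extent ξ = 0.5X.
Moles: n_A2 = 1 − X; n_A1 = 1.5X.
Summing: n_T = 1 + 0.5X.
y_i = n_i/n_T, p_i = y_i·P. K = p_A1^3 / (p_A2^2).
This yields a degree-3 equation in X; solving on (0,1), X = 0.762.
Then n_A1 = 1.14, n_T = 1.38, so y_A1 = 0.828.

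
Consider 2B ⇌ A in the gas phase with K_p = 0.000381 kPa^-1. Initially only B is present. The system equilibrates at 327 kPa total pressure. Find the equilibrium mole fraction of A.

Take 1 mol B as basis and let X be its fractional conversion, so ξ = 0.5X.
At extent ξ: n_B = 1 − X; n_A = 0.5X.
Total moles n_T = 1 − 0.5X.
y_i = n_i/n_T, p_i = y_i·P. K_p = p_A / (p_B^2).
This yields a degree-2 equation in X; solving on (0,1), X = 0.183.
Then n_A = 0.0915, n_T = 0.908, so y_A = 0.101.

y_A = 0.101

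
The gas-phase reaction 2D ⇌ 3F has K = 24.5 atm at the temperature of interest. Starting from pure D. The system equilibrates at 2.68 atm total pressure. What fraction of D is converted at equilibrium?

X = 0.696

Basis: 1 mol D initially; let X = conversion of D. Extent ξ = 0.5X.
Moles: n_D = 1 − X; n_F = 1.5X.
Summing: n_T = 1 + 0.5X.
With p_i = (n_i/n_T)P, K = p_F^3 / (p_D^2).
Setting this equal to 24.5 atm and taking the physical root (0 < X < 1) gives X = 0.696.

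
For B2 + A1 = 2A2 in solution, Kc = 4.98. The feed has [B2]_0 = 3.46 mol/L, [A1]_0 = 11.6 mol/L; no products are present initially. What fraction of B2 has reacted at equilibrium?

X = 0.799

Let X = conversion of B2; extent ξ = 3.46·X mol/L.
Concentrations: [B2] = 3.46 − 3.46X; [A1] = 11.6 − 3.46X; [A2] = 6.92X.
Kc = [A2]^2 / ([B2] [A1]).
Solving Kc = 4.98 for X ∈ (0,1): X = 0.799.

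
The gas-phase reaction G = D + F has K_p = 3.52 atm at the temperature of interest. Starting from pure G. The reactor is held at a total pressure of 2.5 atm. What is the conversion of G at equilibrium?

X = 0.765

Take 1 mol G as basis and let X be its fractional conversion, so ξ = X.
Mole table: n_G = 1 − X; n_D = X; n_F = X.
Summing: n_T = 1 + X.
Mole fractions y_i = n_i/n_T; K_p = p_D p_F / (p_G) with p_i = y_i·P.
Setting this equal to 3.52 atm and taking the physical root (0 < X < 1) gives X = 0.765.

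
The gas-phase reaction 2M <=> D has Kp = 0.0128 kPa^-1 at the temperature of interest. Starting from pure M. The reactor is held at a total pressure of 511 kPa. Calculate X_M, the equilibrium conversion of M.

Basis: 1 mol M initially; let X = conversion of M. Extent ξ = 0.5X.
At extent ξ: n_M = 1 − X; n_D = 0.5X.
Total moles n_T = 1 − 0.5X.
With p_i = (n_i/n_T)P, Kp = p_D / (p_M^2).
Equating to 0.0128 kPa^-1 and solving on 0 < X < 1: X = 0.808.

X = 0.808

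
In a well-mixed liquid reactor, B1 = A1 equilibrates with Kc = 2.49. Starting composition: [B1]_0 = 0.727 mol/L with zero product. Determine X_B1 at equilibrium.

X = 0.713

Let X = conversion of B1; extent ξ = 0.727·X mol/L.
Concentrations: [B1] = 0.727 − 0.727X; [A1] = 0.727X.
Kc = [A1] / ([B1]).
This equals 2.49 at X = 0.713 (the root in 0 < X < 1).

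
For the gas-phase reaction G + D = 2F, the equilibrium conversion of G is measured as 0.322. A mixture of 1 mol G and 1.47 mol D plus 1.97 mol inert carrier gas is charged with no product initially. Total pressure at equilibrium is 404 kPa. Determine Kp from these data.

Let X = conversion of G (basis 1 mol G); extent of reaction ξ = X.
Mole table: n_G = 1 − X; n_D = 1.47 − X; n_F = 2X; n_I = 1.97 (inert).
Since Δν = 0, n_T = 4.44 throughout.
At X = 0.322: n_G = 0.678, n_D = 1.15, n_F = 0.644, n_T = 4.44.
p_i = (n_i/n_T)·P. Kp = p_F^2 / (p_G p_D) = 0.533.

Kp = 0.533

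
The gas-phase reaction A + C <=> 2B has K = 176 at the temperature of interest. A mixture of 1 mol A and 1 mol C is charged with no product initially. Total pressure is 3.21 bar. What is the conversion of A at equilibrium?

X = 0.869

Basis: 1 mol A initially; let X = conversion of A. Extent ξ = X.
Mole table: n_A = 1 − X; n_C = 1 − X; n_B = 2X.
n_T stays at 2 (no change in mole number).
Mole fractions y_i = n_i/n_T; K = p_B^2 / (p_A p_C) with p_i = y_i·P.
Substituting and setting equal to 176 gives a polynomial in X; the root in (0,1) is X = 0.869.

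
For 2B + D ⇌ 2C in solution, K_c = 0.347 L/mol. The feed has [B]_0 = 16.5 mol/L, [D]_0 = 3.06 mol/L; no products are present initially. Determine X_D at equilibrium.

X = 0.820

Let X = conversion of D; extent ξ = 3.06·X mol/L.
Concentrations: [B] = 16.5 − 6.12X; [D] = 3.06 − 3.06X; [C] = 6.12X.
K_c = [C]^2 / ([B]^2 [D]).
This equals 0.347 at X = 0.820 (the root in 0 < X < 1).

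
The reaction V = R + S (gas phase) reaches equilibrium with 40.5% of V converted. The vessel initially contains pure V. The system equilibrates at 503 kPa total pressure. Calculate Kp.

Basis: 1 mol V initially; let X = conversion of V. Extent ξ = X.
At extent ξ: n_V = 1 − X; n_R = X; n_S = X.
n_T = Σnᵢ = 1 + X.
At X = 0.405: n_V = 0.595, n_R = 0.405, n_S = 0.405, n_T = 1.41.
p_i = (n_i/n_T)·P. Kp = p_R p_S / (p_V) = 98.7 kPa.

Kp = 98.7 kPa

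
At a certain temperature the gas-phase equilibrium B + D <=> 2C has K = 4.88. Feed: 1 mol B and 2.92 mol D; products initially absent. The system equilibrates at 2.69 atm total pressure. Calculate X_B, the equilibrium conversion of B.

Take 1 mol B as basis and let X be its fractional conversion, so ξ = X.
Species balance: n_B = 1 − X; n_D = 2.92 − X; n_C = 2X.
Total moles n_T = 3.92 (Δν = 0, constant).
With p_i = (n_i/n_T)P, K = p_C^2 / (p_B p_D).
This yields a degree-2 equation in X; solving on (0,1), X = 0.772.

X = 0.772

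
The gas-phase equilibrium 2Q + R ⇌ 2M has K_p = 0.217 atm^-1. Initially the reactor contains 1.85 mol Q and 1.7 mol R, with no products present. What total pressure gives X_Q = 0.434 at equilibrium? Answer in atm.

P = 6.57 atm

Let X = conversion of Q (basis 1.85 mol Q); extent of reaction ξ = 0.925X.
Mole table: n_Q = 1.85 − 1.85X; n_R = 1.7 − 0.925X; n_M = 1.85X.
Summing: n_T = 3.55 − 0.925X.
K_p = p_M^2 / (p_Q^2 p_R) with p_i = (n_i/n_T)·P.
At X = 0.434: the mole-fraction product g(X) = Π y_i^ν_i = 1.426. Since K_p = g(X)·P^{-1}, P = (g/K_p)^(1/1) = (1.426/0.217)^(1/1) = 6.57 atm.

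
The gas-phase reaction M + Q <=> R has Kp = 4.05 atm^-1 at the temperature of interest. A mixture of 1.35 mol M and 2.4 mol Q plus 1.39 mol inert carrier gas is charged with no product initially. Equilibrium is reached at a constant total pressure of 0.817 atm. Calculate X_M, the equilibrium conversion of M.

X = 0.554

Basis: 1.35 mol M initially; let X = conversion of M. Extent ξ = 1.35X.
Mole table: n_M = 1.35 − 1.35X; n_Q = 2.4 − 1.35X; n_R = 1.35X; n_I = 1.39 (inert).
Summing: n_T = 5.14 − 1.35X.
Mole fractions y_i = n_i/n_T; Kp = p_R / (p_M p_Q) with p_i = y_i·P.
Substituting and setting equal to 4.05 atm^-1 gives a polynomial in X; the root in (0,1) is X = 0.554.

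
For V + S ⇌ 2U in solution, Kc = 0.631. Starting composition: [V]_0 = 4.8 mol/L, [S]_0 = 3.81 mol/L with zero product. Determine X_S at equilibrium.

Let X = conversion of S; extent ξ = 3.81·X mol/L.
Concentrations: [V] = 4.8 − 3.81X; [S] = 3.81 − 3.81X; [U] = 7.62X.
Kc = [U]^2 / ([V] [S]).
This equals 0.631 at X = 0.318 (the root in 0 < X < 1).

X = 0.318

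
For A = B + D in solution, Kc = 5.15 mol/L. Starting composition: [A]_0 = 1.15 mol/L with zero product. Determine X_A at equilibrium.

Let X = conversion of A; extent ξ = 1.15·X mol/L.
Concentrations: [A] = 1.15 − 1.15X; [B] = 1.15X; [D] = 1.15X.
Kc = [B] [D] / ([A]).
Solving Kc = 5.15 for X ∈ (0,1): X = 0.842.

X = 0.842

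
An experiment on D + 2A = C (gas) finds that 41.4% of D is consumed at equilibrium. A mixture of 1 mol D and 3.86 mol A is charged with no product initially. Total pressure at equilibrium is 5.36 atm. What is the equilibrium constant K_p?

Let X = conversion of D (basis 1 mol D); extent of reaction ξ = X.
Moles: n_D = 1 − X; n_A = 3.86 − 2X; n_C = X.
n_T = Σnᵢ = 4.86 − 2X.
At X = 0.414: n_D = 0.586, n_A = 3.03, n_C = 0.414, n_T = 4.03.
p_i = (n_i/n_T)·P. K_p = p_C / (p_D p_A^2) = 0.0435 atm^-2.

K_p = 0.0435 atm^-2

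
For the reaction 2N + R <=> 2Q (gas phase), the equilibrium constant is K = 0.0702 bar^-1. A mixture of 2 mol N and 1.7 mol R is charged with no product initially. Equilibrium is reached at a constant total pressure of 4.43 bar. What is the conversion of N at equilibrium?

X = 0.265

Let X = conversion of N (basis 2 mol N); extent of reaction ξ = X.
Species balance: n_N = 2 − 2X; n_R = 1.7 − X; n_Q = 2X.
n_T = Σnᵢ = 3.7 − X.
With p_i = (n_i/n_T)P, K = p_Q^2 / (p_N^2 p_R).
Substituting and setting equal to 0.0702 bar^-1 gives a polynomial in X; the root in (0,1) is X = 0.265.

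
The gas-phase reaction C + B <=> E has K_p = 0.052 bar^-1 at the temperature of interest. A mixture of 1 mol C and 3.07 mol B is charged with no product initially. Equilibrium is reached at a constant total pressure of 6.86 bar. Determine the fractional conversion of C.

X = 0.209

Take 1 mol C as basis and let X be its fractional conversion, so ξ = X.
Moles: n_C = 1 − X; n_B = 3.07 − X; n_E = X.
n_T = Σnᵢ = 4.07 − X.
With p_i = (n_i/n_T)P, K_p = p_E / (p_C p_B).
Substituting and setting equal to 0.052 bar^-1 gives a polynomial in X; the root in (0,1) is X = 0.209.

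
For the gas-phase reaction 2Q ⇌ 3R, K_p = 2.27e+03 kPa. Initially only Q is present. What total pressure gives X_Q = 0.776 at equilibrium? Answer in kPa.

Let X = conversion of Q (basis 1 mol Q); extent of reaction ξ = 0.5X.
Moles: n_Q = 1 − X; n_R = 1.5X.
n_T = Σnᵢ = 1 + 0.5X.
K_p = p_R^3 / (p_Q^2) with p_i = (n_i/n_T)·P.
At X = 0.776: the mole-fraction product g(X) = Π y_i^ν_i = 22.65. Since K_p = g(X)·P^{1}, P = (K_p/g)^(1/1) = (2.27e+03/22.65)^(1/1) = 100 kPa.

P = 100 kPa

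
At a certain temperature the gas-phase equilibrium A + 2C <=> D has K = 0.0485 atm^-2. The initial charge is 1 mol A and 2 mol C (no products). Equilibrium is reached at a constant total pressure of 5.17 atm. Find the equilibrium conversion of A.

X = 0.305

Basis: 1 mol A initially; let X = conversion of A. Extent ξ = X.
Mole table: n_A = 1 − X; n_C = 2 − 2X; n_D = X.
Summing: n_T = 3 − 2X.
With p_i = (n_i/n_T)P, K = p_D / (p_A p_C^2).
Substituting and setting equal to 0.0485 atm^-2 gives a polynomial in X; the root in (0,1) is X = 0.305.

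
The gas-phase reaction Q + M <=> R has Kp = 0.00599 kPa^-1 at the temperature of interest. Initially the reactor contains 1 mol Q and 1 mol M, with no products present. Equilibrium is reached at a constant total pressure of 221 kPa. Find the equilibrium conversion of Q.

X = 0.344

Take 1 mol Q as basis and let X be its fractional conversion, so ξ = X.
At extent ξ: n_Q = 1 − X; n_M = 1 − X; n_R = X.
n_T = Σnᵢ = 2 − X.
With p_i = (n_i/n_T)P, Kp = p_R / (p_Q p_M).
This yields a degree-2 equation in X; solving on (0,1), X = 0.344.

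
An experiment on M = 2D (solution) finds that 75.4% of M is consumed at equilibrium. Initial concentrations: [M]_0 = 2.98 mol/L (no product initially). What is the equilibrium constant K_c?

Let X = conversion of M.
Concentrations: [M] = 2.98 − 2.98X; [D] = 5.96X.
At X = 0.754: [M] = 0.733, [D] = 4.49.
K_c = [D]^2 / ([M]) = 27.5 mol/L.

K_c = 27.5 mol/L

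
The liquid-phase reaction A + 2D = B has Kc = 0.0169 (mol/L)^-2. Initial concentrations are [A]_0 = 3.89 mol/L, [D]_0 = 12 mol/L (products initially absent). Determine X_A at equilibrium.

Let X = conversion of A; extent ξ = 3.89·X mol/L.
Concentrations: [A] = 3.89 − 3.89X; [D] = 12 − 7.78X; [B] = 3.89X.
Kc = [B] / ([A] [D]^2).
This equals 0.0169 at X = 0.518 (the root in 0 < X < 1).

X = 0.518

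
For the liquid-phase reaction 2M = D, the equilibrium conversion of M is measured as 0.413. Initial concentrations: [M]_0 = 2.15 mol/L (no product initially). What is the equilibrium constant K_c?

K_c = 0.279 L/mol

Let X = conversion of M.
Concentrations: [M] = 2.15 − 2.15X; [D] = 1.07X.
At X = 0.413: [M] = 1.26, [D] = 0.444.
K_c = [D] / ([M]^2) = 0.279 L/mol.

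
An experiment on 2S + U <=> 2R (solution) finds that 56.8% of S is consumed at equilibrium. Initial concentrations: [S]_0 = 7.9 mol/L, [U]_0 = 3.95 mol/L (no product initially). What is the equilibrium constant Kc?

Kc = 1.01 L/mol

Let X = conversion of S.
Concentrations: [S] = 7.9 − 7.9X; [U] = 3.95 − 3.95X; [R] = 7.9X.
At X = 0.568: [S] = 3.41, [U] = 1.71, [R] = 4.49.
Kc = [R]^2 / ([S]^2 [U]) = 1.01 L/mol.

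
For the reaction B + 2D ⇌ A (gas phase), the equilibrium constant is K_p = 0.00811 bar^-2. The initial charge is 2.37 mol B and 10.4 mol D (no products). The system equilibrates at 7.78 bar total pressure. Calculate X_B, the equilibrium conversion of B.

X = 0.237

Let X = conversion of B (basis 2.37 mol B); extent of reaction ξ = 2.37X.
At extent ξ: n_B = 2.37 − 2.37X; n_D = 10.4 − 4.74X; n_A = 2.37X.
Summing: n_T = 12.8 − 4.74X.
With p_i = (n_i/n_T)P, K_p = p_A / (p_B p_D^2).
This yields a degree-3 equation in X; solving on (0,1), X = 0.237.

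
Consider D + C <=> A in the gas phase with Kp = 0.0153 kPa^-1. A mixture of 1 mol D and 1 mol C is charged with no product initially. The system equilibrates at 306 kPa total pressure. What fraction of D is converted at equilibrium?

X = 0.580

Take 1 mol D as basis and let X be its fractional conversion, so ξ = X.
Moles: n_D = 1 − X; n_C = 1 − X; n_A = X.
Total moles n_T = 2 − X.
With p_i = (n_i/n_T)P, Kp = p_A / (p_D p_C).
Equating to 0.0153 kPa^-1 and solving on 0 < X < 1: X = 0.580.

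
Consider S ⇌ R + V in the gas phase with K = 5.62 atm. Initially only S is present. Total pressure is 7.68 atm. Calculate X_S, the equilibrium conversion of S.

Basis: 1 mol S initially; let X = conversion of S. Extent ξ = X.
Moles: n_S = 1 − X; n_R = X; n_V = X.
Total moles n_T = 1 + X.
Mole fractions y_i = n_i/n_T; K = p_R p_V / (p_S) with p_i = y_i·P.
This yields a degree-2 equation in X; solving on (0,1), X = 0.650.

X = 0.650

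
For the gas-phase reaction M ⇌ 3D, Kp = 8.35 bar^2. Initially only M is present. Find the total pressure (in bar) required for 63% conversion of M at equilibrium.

P = 1.53 bar

Basis: 1 mol M initially; let X = conversion of M. Extent ξ = X.
Species balance: n_M = 1 − X; n_D = 3X.
Total moles n_T = 1 + 2X.
Kp = p_D^3 / (p_M) with p_i = (n_i/n_T)·P.
At X = 0.63: the mole-fraction product g(X) = Π y_i^ν_i = 3.572. Since Kp = g(X)·P^{2}, P = (Kp/g)^(1/2) = (8.35/3.572)^(1/2) = 1.53 bar.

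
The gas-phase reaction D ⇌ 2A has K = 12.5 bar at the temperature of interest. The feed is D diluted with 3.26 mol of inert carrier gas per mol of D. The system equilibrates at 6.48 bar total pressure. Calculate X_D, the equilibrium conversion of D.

Basis: 1 mol D initially; let X = conversion of D. Extent ξ = X.
Mole table: n_D = 1 − X; n_A = 2X; n_I = 3.26 (inert).
Total moles n_T = 4.26 + X.
With p_i = (n_i/n_T)P, K = p_A^2 / (p_D).
Substituting and setting equal to 12.5 bar gives a polynomial in X; the root in (0,1) is X = 0.761.

X = 0.761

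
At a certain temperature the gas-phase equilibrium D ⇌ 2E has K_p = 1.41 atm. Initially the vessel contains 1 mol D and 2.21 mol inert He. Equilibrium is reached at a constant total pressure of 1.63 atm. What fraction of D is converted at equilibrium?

X = 0.584

Basis: 1 mol D initially; let X = conversion of D. Extent ξ = X.
Species balance: n_D = 1 − X; n_E = 2X; n_I = 2.21 (inert).
n_T = Σnᵢ = 3.21 + X.
With p_i = (n_i/n_T)P, K_p = p_E^2 / (p_D).
Substituting and setting equal to 1.41 atm gives a polynomial in X; the root in (0,1) is X = 0.584.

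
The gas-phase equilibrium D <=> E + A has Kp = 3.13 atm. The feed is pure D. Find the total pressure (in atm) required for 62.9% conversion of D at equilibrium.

P = 4.78 atm

Let X = conversion of D (basis 1 mol D); extent of reaction ξ = X.
At extent ξ: n_D = 1 − X; n_E = X; n_A = X.
Summing: n_T = 1 + X.
Kp = p_E p_A / (p_D) with p_i = (n_i/n_T)·P.
At X = 0.629: the mole-fraction product g(X) = Π y_i^ν_i = 0.6546. Since Kp = g(X)·P^{1}, P = (Kp/g)^(1/1) = (3.13/0.6546)^(1/1) = 4.78 atm.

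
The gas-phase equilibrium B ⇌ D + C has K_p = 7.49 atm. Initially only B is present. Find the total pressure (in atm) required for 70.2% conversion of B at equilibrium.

Take 1 mol B as basis and let X be its fractional conversion, so ξ = X.
Mole table: n_B = 1 − X; n_D = X; n_C = X.
Summing: n_T = 1 + X.
K_p = p_D p_C / (p_B) with p_i = (n_i/n_T)·P.
At X = 0.702: the mole-fraction product g(X) = Π y_i^ν_i = 0.9716. Since K_p = g(X)·P^{1}, P = (K_p/g)^(1/1) = (7.49/0.9716)^(1/1) = 7.71 atm.

P = 7.71 atm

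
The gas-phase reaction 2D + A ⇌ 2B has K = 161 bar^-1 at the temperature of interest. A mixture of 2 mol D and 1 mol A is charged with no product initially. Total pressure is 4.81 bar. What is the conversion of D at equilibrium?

X = 0.872

Take 2 mol D as basis and let X be its fractional conversion, so ξ = X.
Moles: n_D = 2 − 2X; n_A = 1 − X; n_B = 2X.
Total moles n_T = 3 − X.
y_i = n_i/n_T, p_i = y_i·P. K = p_B^2 / (p_D^2 p_A).
Setting this equal to 161 bar^-1 and taking the physical root (0 < X < 1) gives X = 0.872.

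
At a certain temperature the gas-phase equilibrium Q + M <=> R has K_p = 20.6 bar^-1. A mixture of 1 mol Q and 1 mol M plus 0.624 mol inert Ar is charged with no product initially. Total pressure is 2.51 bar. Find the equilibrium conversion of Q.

X = 0.830

Basis: 1 mol Q initially; let X = conversion of Q. Extent ξ = X.
At extent ξ: n_Q = 1 − X; n_M = 1 − X; n_R = X; n_I = 0.624 (inert).
n_T = Σnᵢ = 2.62 − X.
Mole fractions y_i = n_i/n_T; K_p = p_R / (p_Q p_M) with p_i = y_i·P.
Substituting and setting equal to 20.6 bar^-1 gives a polynomial in X; the root in (0,1) is X = 0.830.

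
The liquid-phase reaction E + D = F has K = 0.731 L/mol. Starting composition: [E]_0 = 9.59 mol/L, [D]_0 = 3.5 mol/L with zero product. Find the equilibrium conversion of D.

X = 0.830

Let X = conversion of D; extent ξ = 3.5·X mol/L.
Concentrations: [E] = 9.59 − 3.5X; [D] = 3.5 − 3.5X; [F] = 3.5X.
K = [F] / ([E] [D]).
Solving K = 0.731 for X ∈ (0,1): X = 0.830.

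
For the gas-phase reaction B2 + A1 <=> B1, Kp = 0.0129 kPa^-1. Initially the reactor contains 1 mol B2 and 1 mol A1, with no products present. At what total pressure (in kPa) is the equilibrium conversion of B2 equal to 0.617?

P = 451 kPa

Take 1 mol B2 as basis and let X be its fractional conversion, so ξ = X.
Moles: n_B2 = 1 − X; n_A1 = 1 − X; n_B1 = X.
n_T = Σnᵢ = 2 − X.
Kp = p_B1 / (p_B2 p_A1) with p_i = (n_i/n_T)·P.
At X = 0.617: the mole-fraction product g(X) = Π y_i^ν_i = 5.817. Since Kp = g(X)·P^{-1}, P = (g/Kp)^(1/1) = (5.817/0.0129)^(1/1) = 451 kPa.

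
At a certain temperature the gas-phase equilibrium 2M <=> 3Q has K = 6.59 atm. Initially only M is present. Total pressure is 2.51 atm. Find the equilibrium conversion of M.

Let X = conversion of M (basis 1 mol M); extent of reaction ξ = 0.5X.
At extent ξ: n_M = 1 − X; n_Q = 1.5X.
Summing: n_T = 1 + 0.5X.
Mole fractions y_i = n_i/n_T; K = p_Q^3 / (p_M^2) with p_i = y_i·P.
Equating to 6.59 atm and solving on 0 < X < 1: X = 0.570.

X = 0.570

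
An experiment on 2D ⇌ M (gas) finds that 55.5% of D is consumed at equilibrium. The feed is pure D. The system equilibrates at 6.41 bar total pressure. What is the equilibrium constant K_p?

K_p = 0.158 bar^-1

Let X = conversion of D (basis 1 mol D); extent of reaction ξ = 0.5X.
Species balance: n_D = 1 − X; n_M = 0.5X.
n_T = Σnᵢ = 1 − 0.5X.
At X = 0.555: n_D = 0.445, n_M = 0.278, n_T = 0.722.
p_i = (n_i/n_T)·P. K_p = p_M / (p_D^2) = 0.158 bar^-1.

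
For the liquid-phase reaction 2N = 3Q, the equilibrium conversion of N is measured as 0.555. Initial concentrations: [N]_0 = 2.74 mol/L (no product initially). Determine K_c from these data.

Let X = conversion of N.
Concentrations: [N] = 2.74 − 2.74X; [Q] = 4.11X.
At X = 0.555: [N] = 1.22, [Q] = 2.28.
K_c = [Q]^3 / ([N]^2) = 7.98 mol/L.

K_c = 7.98 mol/L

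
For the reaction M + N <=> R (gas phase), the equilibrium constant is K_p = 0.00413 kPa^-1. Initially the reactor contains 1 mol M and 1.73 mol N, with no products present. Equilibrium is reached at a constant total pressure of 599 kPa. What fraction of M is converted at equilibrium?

Basis: 1 mol M initially; let X = conversion of M. Extent ξ = X.
Mole table: n_M = 1 − X; n_N = 1.73 − X; n_R = X.
n_T = Σnᵢ = 2.73 − X.
y_i = n_i/n_T, p_i = y_i·P. K_p = p_R / (p_M p_N).
This yields a degree-2 equation in X; solving on (0,1), X = 0.571.

X = 0.571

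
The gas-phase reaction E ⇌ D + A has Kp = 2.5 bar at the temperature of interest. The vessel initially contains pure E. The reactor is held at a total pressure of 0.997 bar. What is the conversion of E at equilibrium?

X = 0.846

Let X = conversion of E (basis 1 mol E); extent of reaction ξ = X.
Moles: n_E = 1 − X; n_D = X; n_A = X.
Summing: n_T = 1 + X.
y_i = n_i/n_T, p_i = y_i·P. Kp = p_D p_A / (p_E).
Substituting and setting equal to 2.5 bar gives a polynomial in X; the root in (0,1) is X = 0.846.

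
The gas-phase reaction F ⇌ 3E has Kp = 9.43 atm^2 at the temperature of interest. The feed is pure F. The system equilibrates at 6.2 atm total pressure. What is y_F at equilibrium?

y_F = 0.502

Take 1 mol F as basis and let X be its fractional conversion, so ξ = X.
Species balance: n_F = 1 − X; n_E = 3X.
Summing: n_T = 1 + 2X.
y_i = n_i/n_T, p_i = y_i·P. Kp = p_E^3 / (p_F).
This yields a degree-3 equation in X; solving on (0,1), X = 0.248.
Then n_F = 0.752, n_T = 1.5, so y_F = 0.502.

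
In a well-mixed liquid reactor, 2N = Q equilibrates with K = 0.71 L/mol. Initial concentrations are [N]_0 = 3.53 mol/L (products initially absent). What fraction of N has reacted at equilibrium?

Let X = conversion of N; extent ξ = 3.53X/2 mol/L.
Concentrations: [N] = 3.53 − 3.53X; [Q] = 1.76X.
K = [Q] / ([N]^2).
Solving K = 0.71 for X ∈ (0,1): X = 0.642.

X = 0.642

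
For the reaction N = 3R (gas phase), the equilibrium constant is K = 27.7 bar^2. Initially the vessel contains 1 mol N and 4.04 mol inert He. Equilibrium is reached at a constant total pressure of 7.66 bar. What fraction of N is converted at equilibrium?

Basis: 1 mol N initially; let X = conversion of N. Extent ξ = X.
Species balance: n_N = 1 − X; n_R = 3X; n_I = 4.04 (inert).
Total moles n_T = 5.04 + 2X.
With p_i = (n_i/n_T)P, K = p_R^3 / (p_N).
Substituting and setting equal to 27.7 bar^2 gives a polynomial in X; the root in (0,1) is X = 0.634.

X = 0.634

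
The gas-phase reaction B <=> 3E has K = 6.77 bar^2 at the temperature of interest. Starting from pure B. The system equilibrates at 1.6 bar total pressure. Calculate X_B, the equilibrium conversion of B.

X = 0.577

Let X = conversion of B (basis 1 mol B); extent of reaction ξ = X.
Moles: n_B = 1 − X; n_E = 3X.
Total moles n_T = 1 + 2X.
Mole fractions y_i = n_i/n_T; K = p_E^3 / (p_B) with p_i = y_i·P.
Equating to 6.77 bar^2 and solving on 0 < X < 1: X = 0.577.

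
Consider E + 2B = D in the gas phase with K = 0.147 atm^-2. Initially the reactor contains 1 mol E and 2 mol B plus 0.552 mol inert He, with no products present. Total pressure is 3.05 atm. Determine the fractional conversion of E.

Basis: 1 mol E initially; let X = conversion of E. Extent ξ = X.
Mole table: n_E = 1 − X; n_B = 2 − 2X; n_D = X; n_I = 0.552 (inert).
n_T = Σnᵢ = 3.55 − 2X.
y_i = n_i/n_T, p_i = y_i·P. K = p_D / (p_E p_B^2).
Setting this equal to 0.147 atm^-2 and taking the physical root (0 < X < 1) gives X = 0.249.

X = 0.249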